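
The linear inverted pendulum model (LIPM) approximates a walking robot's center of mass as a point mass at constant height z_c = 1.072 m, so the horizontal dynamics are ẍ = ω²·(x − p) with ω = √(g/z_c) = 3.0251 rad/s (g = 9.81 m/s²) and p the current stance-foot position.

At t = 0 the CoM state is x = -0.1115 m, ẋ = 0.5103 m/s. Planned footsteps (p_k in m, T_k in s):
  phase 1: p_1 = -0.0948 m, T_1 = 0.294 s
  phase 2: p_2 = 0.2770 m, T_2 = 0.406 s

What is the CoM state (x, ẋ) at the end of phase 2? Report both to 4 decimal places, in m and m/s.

x = 0.2081, ẋ = 0.1885

phase 1: p=-0.0948, T=0.294, ωT=0.889379, cosh=1.422265, sinh=1.011354; start (x,ẋ)=(-0.111500, 0.510300) → end (x,ẋ)=(0.052052, 0.674689)
phase 2: p=0.2770, T=0.406, ωT=1.228191, cosh=1.853933, sinh=1.561111; start (x,ẋ)=(0.052052, 0.674689) → end (x,ẋ)=(0.208137, 0.188508)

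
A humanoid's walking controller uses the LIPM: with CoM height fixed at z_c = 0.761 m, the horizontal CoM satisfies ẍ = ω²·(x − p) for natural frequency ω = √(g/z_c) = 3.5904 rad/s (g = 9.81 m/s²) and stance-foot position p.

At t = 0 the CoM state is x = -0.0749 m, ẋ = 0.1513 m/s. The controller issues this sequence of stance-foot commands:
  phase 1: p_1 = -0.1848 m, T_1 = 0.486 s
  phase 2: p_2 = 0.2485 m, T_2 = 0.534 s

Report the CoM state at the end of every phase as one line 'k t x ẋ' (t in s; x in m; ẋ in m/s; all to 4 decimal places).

phase 1: p=-0.1848, T=0.486, ωT=1.744934, cosh=2.950091, sinh=2.775435; start (x,ẋ)=(-0.074900, 0.151300) → end (x,ẋ)=(0.256372, 1.541494)
phase 2: p=0.2485, T=0.534, ωT=1.917274, cosh=3.474697, sinh=3.327690; start (x,ẋ)=(0.256372, 1.541494) → end (x,ẋ)=(1.704556, 5.450279)

1 0.4860 0.2564 1.5415
2 1.0200 1.7046 5.4503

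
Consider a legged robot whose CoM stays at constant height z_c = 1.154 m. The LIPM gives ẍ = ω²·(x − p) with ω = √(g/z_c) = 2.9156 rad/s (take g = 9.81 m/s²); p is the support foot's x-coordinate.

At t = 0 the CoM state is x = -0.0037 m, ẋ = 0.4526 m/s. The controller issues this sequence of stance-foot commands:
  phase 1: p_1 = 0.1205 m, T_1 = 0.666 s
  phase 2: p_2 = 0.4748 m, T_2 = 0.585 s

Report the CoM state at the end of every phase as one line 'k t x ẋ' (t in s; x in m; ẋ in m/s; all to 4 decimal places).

1 0.6660 0.2086 0.3738
2 1.2510 0.0593 -1.0026

phase 1: p=0.1205, T=0.666, ωT=1.941790, cosh=3.557331, sinh=3.413884; start (x,ẋ)=(-0.003700, 0.452600) → end (x,ẋ)=(0.208630, 0.373821)
phase 2: p=0.4748, T=0.585, ωT=1.705626, cosh=2.843245, sinh=2.661586; start (x,ẋ)=(0.208630, 0.373821) → end (x,ẋ)=(0.059266, -1.002647)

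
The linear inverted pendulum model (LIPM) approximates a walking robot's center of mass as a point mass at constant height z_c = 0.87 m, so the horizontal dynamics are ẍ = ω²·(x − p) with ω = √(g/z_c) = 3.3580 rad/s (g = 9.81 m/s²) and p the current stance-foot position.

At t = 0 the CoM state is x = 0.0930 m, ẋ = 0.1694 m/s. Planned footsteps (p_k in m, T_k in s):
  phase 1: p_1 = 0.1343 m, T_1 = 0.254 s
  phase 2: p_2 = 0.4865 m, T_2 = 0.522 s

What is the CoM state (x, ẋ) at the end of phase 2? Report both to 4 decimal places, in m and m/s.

phase 1: p=0.1343, T=0.254, ωT=0.852932, cosh=1.386340, sinh=0.960177; start (x,ẋ)=(0.093000, 0.169400) → end (x,ẋ)=(0.125482, 0.101684)
phase 2: p=0.4865, T=0.522, ωT=1.752876, cosh=2.972226, sinh=2.798951; start (x,ẋ)=(0.125482, 0.101684) → end (x,ẋ)=(-0.501772, -3.090938)

x = -0.5018, ẋ = -3.0909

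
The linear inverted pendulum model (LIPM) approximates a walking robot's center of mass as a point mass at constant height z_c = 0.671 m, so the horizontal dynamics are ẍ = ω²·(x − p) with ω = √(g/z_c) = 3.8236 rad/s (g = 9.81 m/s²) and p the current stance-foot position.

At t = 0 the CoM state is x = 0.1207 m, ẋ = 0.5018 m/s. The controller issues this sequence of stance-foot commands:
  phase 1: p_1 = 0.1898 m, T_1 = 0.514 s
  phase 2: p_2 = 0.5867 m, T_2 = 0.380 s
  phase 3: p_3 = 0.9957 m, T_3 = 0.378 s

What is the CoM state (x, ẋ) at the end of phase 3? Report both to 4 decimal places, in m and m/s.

phase 1: p=0.1898, T=0.514, ωT=1.965330, cosh=3.638690, sinh=3.498580; start (x,ẋ)=(0.120700, 0.501800) → end (x,ẋ)=(0.397512, 0.901532)
phase 2: p=0.5867, T=0.380, ωT=1.452968, cosh=2.254831, sinh=2.020956; start (x,ẋ)=(0.397512, 0.901532) → end (x,ẋ)=(0.636615, 0.570883)
phase 3: p=0.9957, T=0.378, ωT=1.445321, cosh=2.239442, sinh=2.003771; start (x,ẋ)=(0.636615, 0.570883) → end (x,ẋ)=(0.490724, -1.472712)

x = 0.4907, ẋ = -1.4727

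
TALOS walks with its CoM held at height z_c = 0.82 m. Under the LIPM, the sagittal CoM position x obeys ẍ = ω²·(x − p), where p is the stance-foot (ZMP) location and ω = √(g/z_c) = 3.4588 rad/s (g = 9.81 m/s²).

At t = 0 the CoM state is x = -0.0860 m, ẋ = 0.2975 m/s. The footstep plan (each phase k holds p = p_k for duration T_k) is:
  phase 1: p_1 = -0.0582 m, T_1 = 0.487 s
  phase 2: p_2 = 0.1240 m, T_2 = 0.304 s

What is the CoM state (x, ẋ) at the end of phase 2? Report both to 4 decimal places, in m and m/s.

x = 0.2767, ẋ = 0.7739

phase 1: p=-0.0582, T=0.487, ωT=1.684436, cosh=2.787479, sinh=2.601930; start (x,ẋ)=(-0.086000, 0.297500) → end (x,ẋ)=(0.088107, 0.579087)
phase 2: p=0.1240, T=0.304, ωT=1.051475, cosh=1.605646, sinh=1.256224; start (x,ẋ)=(0.088107, 0.579087) → end (x,ẋ)=(0.276690, 0.773851)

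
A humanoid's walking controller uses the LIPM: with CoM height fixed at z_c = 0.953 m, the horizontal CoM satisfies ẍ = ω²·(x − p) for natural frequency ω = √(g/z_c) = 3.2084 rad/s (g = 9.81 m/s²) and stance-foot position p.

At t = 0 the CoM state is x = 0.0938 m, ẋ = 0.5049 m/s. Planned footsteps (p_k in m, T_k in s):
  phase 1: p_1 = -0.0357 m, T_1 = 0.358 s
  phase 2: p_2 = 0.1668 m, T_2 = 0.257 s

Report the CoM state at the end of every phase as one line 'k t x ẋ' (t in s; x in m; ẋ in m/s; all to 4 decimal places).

phase 1: p=-0.0357, T=0.358, ωT=1.148607, cosh=1.735438, sinh=1.418360; start (x,ẋ)=(0.093800, 0.504900) → end (x,ẋ)=(0.412244, 1.465534)
phase 2: p=0.1668, T=0.257, ωT=0.824559, cosh=1.359651, sinh=0.921223; start (x,ẋ)=(0.412244, 1.465534) → end (x,ẋ)=(0.921314, 2.718061)

1 0.3580 0.4122 1.4655
2 0.6150 0.9213 2.7181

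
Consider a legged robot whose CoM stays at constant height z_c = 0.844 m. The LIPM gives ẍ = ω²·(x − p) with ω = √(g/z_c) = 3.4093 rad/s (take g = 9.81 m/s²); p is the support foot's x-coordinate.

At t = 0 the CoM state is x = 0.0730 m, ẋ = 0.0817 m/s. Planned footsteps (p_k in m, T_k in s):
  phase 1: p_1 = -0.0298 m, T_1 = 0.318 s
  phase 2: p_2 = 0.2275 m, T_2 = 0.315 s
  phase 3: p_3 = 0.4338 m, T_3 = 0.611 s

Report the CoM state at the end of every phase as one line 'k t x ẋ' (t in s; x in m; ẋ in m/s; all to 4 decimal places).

1 0.3180 0.1709 0.5935
2 0.6330 0.3601 0.7207
3 1.2440 0.9689 1.9453

phase 1: p=-0.0298, T=0.318, ωT=1.084157, cosh=1.647567, sinh=1.309380; start (x,ẋ)=(0.073000, 0.081700) → end (x,ẋ)=(0.170948, 0.593513)
phase 2: p=0.2275, T=0.315, ωT=1.073929, cosh=1.634261, sinh=1.292597; start (x,ẋ)=(0.170948, 0.593513) → end (x,ẋ)=(0.360102, 0.720737)
phase 3: p=0.4338, T=0.611, ωT=2.083082, cosh=4.076862, sinh=3.952317; start (x,ẋ)=(0.360102, 0.720737) → end (x,ẋ)=(0.968877, 1.945296)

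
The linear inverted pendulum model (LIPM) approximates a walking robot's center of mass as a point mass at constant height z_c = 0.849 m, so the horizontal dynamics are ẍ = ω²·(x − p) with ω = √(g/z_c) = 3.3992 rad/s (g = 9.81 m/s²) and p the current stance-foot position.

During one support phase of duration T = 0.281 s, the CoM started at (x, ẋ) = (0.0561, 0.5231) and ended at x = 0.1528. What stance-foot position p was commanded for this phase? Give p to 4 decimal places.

ωT = 3.3992·0.281 = 0.955175; cosh(ωT) = 1.491935, sinh(ωT) = 1.107191
x(T) = p + (x₀−p)·cosh(ωT) + (ẋ₀/ω)·sinh(ωT) ⇒ p·(1 − cosh) = x(T) − x₀·cosh − (ẋ₀/ω)·sinh
numerator   = 0.1528 − (0.0561)·1.491935 − (0.5231/3.3992)·1.107191 = -0.101282
denominator = 1 − 1.491935 = -0.491935
p = -0.101282 / -0.491935 = 0.2059

p = 0.2059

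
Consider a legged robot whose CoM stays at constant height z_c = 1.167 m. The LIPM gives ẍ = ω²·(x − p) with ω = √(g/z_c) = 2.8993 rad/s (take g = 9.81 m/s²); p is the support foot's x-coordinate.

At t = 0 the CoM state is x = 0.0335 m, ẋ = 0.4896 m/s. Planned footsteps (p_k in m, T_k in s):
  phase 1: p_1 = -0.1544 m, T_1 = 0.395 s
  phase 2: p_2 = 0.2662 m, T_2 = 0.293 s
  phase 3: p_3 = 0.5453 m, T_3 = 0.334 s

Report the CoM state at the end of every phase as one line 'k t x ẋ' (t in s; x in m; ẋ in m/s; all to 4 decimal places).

phase 1: p=-0.1544, T=0.395, ωT=1.145224, cosh=1.730648, sinh=1.412495; start (x,ẋ)=(0.033500, 0.489600) → end (x,ẋ)=(0.409315, 1.616823)
phase 2: p=0.2662, T=0.293, ωT=0.849495, cosh=1.383048, sinh=0.955417; start (x,ẋ)=(0.409315, 1.616823) → end (x,ẋ)=(0.996932, 2.632577)
phase 3: p=0.5453, T=0.334, ωT=0.968366, cosh=1.506670, sinh=1.126968; start (x,ẋ)=(0.996932, 2.632577) → end (x,ẋ)=(2.249052, 5.442096)

1 0.3950 0.4093 1.6168
2 0.6880 0.9969 2.6326
3 1.0220 2.2491 5.4421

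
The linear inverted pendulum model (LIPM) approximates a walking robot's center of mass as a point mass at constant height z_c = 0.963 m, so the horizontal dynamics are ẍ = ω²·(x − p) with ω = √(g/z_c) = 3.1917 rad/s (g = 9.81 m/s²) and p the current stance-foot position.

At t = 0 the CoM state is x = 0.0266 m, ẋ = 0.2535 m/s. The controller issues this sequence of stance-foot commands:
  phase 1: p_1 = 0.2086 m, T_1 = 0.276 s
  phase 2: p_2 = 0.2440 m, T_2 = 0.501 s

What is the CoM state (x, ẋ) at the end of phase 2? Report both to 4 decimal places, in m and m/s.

phase 1: p=0.2086, T=0.276, ωT=0.880909, cosh=1.413749, sinh=0.999343; start (x,ẋ)=(0.026600, 0.253500) → end (x,ẋ)=(0.030670, -0.222123)
phase 2: p=0.2440, T=0.501, ωT=1.599042, cosh=2.575189, sinh=2.373099; start (x,ẋ)=(0.030670, -0.222123) → end (x,ẋ)=(-0.470517, -2.187814)

x = -0.4705, ẋ = -2.1878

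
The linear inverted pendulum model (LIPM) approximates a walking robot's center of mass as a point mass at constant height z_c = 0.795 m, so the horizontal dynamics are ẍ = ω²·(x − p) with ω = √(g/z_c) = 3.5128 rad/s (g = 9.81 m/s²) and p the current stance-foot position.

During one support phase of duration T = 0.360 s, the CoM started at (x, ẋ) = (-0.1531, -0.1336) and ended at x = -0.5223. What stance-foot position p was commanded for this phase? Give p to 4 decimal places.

p = 0.1838

ωT = 3.5128·0.360 = 1.264608; cosh(ωT) = 1.912027, sinh(ωT) = 1.629677
x(T) = p + (x₀−p)·cosh(ωT) + (ẋ₀/ω)·sinh(ωT) ⇒ p·(1 − cosh) = x(T) − x₀·cosh − (ẋ₀/ω)·sinh
numerator   = -0.5223 − (-0.1531)·1.912027 − (-0.1336/3.5128)·1.629677 = -0.167588
denominator = 1 − 1.912027 = -0.912027
p = -0.167588 / -0.912027 = 0.1838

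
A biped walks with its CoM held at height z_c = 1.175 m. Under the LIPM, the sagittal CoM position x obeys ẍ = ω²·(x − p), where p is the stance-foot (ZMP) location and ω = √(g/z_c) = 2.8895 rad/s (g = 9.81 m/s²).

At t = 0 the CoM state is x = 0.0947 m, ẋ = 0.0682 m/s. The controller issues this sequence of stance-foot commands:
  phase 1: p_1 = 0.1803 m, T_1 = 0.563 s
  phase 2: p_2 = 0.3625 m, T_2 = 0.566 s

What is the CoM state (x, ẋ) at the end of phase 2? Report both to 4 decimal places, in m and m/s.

phase 1: p=0.1803, T=0.563, ωT=1.626788, cosh=2.642035, sinh=2.445475; start (x,ẋ)=(0.094700, 0.068200) → end (x,ẋ)=(0.011862, -0.424680)
phase 2: p=0.3625, T=0.566, ωT=1.635457, cosh=2.663333, sinh=2.468470; start (x,ẋ)=(0.011862, -0.424680) → end (x,ẋ)=(-0.934166, -3.632043)

x = -0.9342, ẋ = -3.6320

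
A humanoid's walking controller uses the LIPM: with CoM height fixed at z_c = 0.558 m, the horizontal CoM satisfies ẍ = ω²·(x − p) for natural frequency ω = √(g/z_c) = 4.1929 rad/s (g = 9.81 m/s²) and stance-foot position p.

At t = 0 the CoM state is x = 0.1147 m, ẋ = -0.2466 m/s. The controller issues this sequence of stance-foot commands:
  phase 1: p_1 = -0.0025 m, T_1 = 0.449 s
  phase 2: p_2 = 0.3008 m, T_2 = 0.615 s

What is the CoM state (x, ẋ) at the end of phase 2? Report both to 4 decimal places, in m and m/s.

x = 0.8197, ẋ = 2.2636

phase 1: p=-0.0025, T=0.449, ωT=1.882612, cosh=3.361419, sinh=3.209227; start (x,ẋ)=(0.114700, -0.246600) → end (x,ẋ)=(0.202712, 0.748113)
phase 2: p=0.3008, T=0.615, ωT=2.578634, cosh=6.627497, sinh=6.551619; start (x,ẋ)=(0.202712, 0.748113) → end (x,ẋ)=(0.819686, 2.263608)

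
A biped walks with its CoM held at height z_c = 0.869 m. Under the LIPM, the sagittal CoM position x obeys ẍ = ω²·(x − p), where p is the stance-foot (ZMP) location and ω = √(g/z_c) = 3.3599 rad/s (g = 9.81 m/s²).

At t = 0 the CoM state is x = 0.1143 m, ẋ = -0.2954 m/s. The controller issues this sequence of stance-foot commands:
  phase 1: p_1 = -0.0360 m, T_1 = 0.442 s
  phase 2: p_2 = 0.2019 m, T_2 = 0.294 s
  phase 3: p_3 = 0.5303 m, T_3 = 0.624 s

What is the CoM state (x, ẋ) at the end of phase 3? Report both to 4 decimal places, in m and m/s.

phase 1: p=-0.0360, T=0.442, ωT=1.485076, cosh=2.320893, sinh=2.094407; start (x,ẋ)=(0.114300, -0.295400) → end (x,ẋ)=(0.128691, 0.372069)
phase 2: p=0.2019, T=0.294, ωT=0.987811, cosh=1.528870, sinh=1.156479; start (x,ẋ)=(0.128691, 0.372069) → end (x,ẋ)=(0.218040, 0.284382)
phase 3: p=0.5303, T=0.624, ωT=2.096578, cosh=4.130573, sinh=4.007697; start (x,ẋ)=(0.218040, 0.284382) → end (x,ẋ)=(-0.420301, -3.030064)

x = -0.4203, ẋ = -3.0301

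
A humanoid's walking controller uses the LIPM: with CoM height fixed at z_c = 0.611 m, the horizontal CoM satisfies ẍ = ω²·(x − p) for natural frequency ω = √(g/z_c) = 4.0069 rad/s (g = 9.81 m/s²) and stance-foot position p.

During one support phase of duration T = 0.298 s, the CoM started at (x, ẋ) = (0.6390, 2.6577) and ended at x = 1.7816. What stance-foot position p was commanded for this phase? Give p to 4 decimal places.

p = 0.4537

ωT = 4.0069·0.298 = 1.194056; cosh(ωT) = 1.801716, sinh(ωT) = 1.498726
x(T) = p + (x₀−p)·cosh(ωT) + (ẋ₀/ω)·sinh(ωT) ⇒ p·(1 − cosh) = x(T) − x₀·cosh − (ẋ₀/ω)·sinh
numerator   = 1.7816 − (0.6390)·1.801716 − (2.6577/4.0069)·1.498726 = -0.363772
denominator = 1 − 1.801716 = -0.801716
p = -0.363772 / -0.801716 = 0.4537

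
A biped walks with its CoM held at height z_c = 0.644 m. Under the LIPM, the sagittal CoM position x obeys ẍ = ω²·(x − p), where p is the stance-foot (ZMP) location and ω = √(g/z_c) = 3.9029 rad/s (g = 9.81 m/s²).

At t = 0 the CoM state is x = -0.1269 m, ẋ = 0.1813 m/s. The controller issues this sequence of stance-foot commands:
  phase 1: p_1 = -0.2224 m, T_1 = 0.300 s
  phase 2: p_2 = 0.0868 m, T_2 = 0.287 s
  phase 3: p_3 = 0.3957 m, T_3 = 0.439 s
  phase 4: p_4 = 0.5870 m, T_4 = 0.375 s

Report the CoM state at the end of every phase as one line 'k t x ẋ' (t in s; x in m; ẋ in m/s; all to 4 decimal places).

1 0.3000 0.0141 0.8636
2 0.5870 0.2665 1.0759
3 1.0260 0.7656 1.7284
4 1.4010 1.8992 5.3599

phase 1: p=-0.2224, T=0.300, ωT=1.170870, cosh=1.767447, sinh=1.457350; start (x,ẋ)=(-0.126900, 0.181300) → end (x,ẋ)=(0.014089, 0.863632)
phase 2: p=0.0868, T=0.287, ωT=1.120132, cosh=1.695748, sinh=1.369512; start (x,ẋ)=(0.014089, 0.863632) → end (x,ẋ)=(0.266545, 1.075857)
phase 3: p=0.3957, T=0.439, ωT=1.713373, cosh=2.863950, sinh=2.683693; start (x,ẋ)=(0.266545, 1.075857) → end (x,ẋ)=(0.765582, 1.728407)
phase 4: p=0.5870, T=0.375, ωT=1.463588, cosh=2.276420, sinh=2.045015; start (x,ẋ)=(0.765582, 1.728407) → end (x,ẋ)=(1.899167, 5.359933)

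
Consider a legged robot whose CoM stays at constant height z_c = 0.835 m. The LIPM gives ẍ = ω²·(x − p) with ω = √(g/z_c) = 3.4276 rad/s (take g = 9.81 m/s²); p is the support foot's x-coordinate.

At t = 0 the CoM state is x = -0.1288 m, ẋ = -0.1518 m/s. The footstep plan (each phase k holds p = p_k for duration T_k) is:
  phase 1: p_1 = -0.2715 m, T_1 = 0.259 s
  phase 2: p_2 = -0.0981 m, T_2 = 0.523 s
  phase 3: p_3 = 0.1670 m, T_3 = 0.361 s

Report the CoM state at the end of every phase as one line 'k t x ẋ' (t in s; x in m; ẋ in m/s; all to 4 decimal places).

phase 1: p=-0.2715, T=0.259, ωT=0.887748, cosh=1.420617, sinh=1.009036; start (x,ẋ)=(-0.128800, -0.151800) → end (x,ẋ)=(-0.113466, 0.277888)
phase 2: p=-0.0981, T=0.523, ωT=1.792635, cosh=3.085888, sinh=2.919367; start (x,ẋ)=(-0.113466, 0.277888) → end (x,ẋ)=(0.091167, 0.703777)
phase 3: p=0.1670, T=0.361, ωT=1.237364, cosh=1.868332, sinh=1.578183; start (x,ẋ)=(0.091167, 0.703777) → end (x,ẋ)=(0.349362, 0.904681)

1 0.2590 -0.1135 0.2779
2 0.7820 0.0912 0.7038
3 1.1430 0.3494 0.9047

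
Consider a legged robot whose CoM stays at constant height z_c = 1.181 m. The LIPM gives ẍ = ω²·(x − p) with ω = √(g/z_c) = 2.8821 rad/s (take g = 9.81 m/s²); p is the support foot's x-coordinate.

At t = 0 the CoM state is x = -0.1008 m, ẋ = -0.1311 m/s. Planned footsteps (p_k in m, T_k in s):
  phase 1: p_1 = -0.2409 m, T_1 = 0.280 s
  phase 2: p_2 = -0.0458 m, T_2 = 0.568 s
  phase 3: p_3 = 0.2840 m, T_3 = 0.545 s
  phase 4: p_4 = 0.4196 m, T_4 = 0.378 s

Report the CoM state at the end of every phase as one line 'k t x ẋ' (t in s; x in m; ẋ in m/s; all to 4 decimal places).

phase 1: p=-0.2409, T=0.280, ωT=0.806988, cosh=1.343674, sinh=0.897474; start (x,ẋ)=(-0.100800, -0.131100) → end (x,ẋ)=(-0.093475, 0.186228)
phase 2: p=-0.0458, T=0.568, ωT=1.637033, cosh=2.667226, sinh=2.472670; start (x,ẋ)=(-0.093475, 0.186228) → end (x,ẋ)=(-0.013188, 0.156956)
phase 3: p=0.2840, T=0.545, ωT=1.570744, cosh=2.509059, sinh=2.301169; start (x,ẋ)=(-0.013188, 0.156956) → end (x,ẋ)=(-0.336343, -1.577198)
phase 4: p=0.4196, T=0.378, ωT=1.089434, cosh=1.654499, sinh=1.318092; start (x,ẋ)=(-0.336343, -1.577198) → end (x,ẋ)=(-1.552419, -5.481205)

1 0.2800 -0.0935 0.1862
2 0.8480 -0.0132 0.1570
3 1.3930 -0.3363 -1.5772
4 1.7710 -1.5524 -5.4812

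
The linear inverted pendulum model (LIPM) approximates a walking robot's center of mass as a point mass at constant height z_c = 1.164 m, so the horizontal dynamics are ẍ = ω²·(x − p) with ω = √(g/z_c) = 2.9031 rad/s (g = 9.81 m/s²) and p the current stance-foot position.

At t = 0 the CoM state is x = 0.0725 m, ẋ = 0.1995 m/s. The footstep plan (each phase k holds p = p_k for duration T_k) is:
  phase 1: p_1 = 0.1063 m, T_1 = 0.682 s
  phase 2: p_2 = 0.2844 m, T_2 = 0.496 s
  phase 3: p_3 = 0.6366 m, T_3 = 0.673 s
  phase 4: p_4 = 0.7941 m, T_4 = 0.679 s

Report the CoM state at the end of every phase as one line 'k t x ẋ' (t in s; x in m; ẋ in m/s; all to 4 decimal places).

1 0.6820 0.2257 0.3876
2 1.1780 0.4195 0.5243
3 1.8510 0.4795 -0.2924
4 2.5300 -0.7117 -4.2850

phase 1: p=0.1063, T=0.682, ωT=1.979914, cosh=3.690101, sinh=3.552020; start (x,ẋ)=(0.072500, 0.199500) → end (x,ẋ)=(0.225668, 0.387634)
phase 2: p=0.2844, T=0.496, ωT=1.439938, cosh=2.228687, sinh=1.991745; start (x,ẋ)=(0.225668, 0.387634) → end (x,ẋ)=(0.419451, 0.524314)
phase 3: p=0.6366, T=0.673, ωT=1.953786, cosh=3.598544, sinh=3.456807; start (x,ẋ)=(0.419451, 0.524314) → end (x,ẋ)=(0.479496, -0.292422)
phase 4: p=0.7941, T=0.679, ωT=1.971205, cosh=3.659305, sinh=3.520016; start (x,ẋ)=(0.479496, -0.292422) → end (x,ẋ)=(-0.711694, -4.284987)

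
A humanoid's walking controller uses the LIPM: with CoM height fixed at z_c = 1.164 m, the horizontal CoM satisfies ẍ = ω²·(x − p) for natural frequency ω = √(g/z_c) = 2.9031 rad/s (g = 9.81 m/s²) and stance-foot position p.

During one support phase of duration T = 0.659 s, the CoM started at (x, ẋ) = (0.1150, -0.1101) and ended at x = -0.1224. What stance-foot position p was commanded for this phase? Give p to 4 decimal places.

p = 0.1604

ωT = 2.9031·0.659 = 1.913143; cosh(ωT) = 3.460981, sinh(ωT) = 3.313365
x(T) = p + (x₀−p)·cosh(ωT) + (ẋ₀/ω)·sinh(ωT) ⇒ p·(1 − cosh) = x(T) − x₀·cosh − (ẋ₀/ω)·sinh
numerator   = -0.1224 − (0.1150)·3.460981 − (-0.1101/2.9031)·3.313365 = -0.394754
denominator = 1 − 3.460981 = -2.460981
p = -0.394754 / -2.460981 = 0.1604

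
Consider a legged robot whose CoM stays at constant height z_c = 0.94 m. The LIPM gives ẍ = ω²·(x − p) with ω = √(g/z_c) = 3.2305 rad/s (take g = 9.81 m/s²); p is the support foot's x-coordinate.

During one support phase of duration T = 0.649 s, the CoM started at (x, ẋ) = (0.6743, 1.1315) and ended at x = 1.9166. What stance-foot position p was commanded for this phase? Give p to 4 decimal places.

p = 0.7259

ωT = 3.2305·0.649 = 2.096595; cosh(ωT) = 4.130641, sinh(ωT) = 4.007767
x(T) = p + (x₀−p)·cosh(ωT) + (ẋ₀/ω)·sinh(ωT) ⇒ p·(1 − cosh) = x(T) − x₀·cosh − (ẋ₀/ω)·sinh
numerator   = 1.9166 − (0.6743)·4.130641 − (1.1315/3.2305)·4.007767 = -2.272433
denominator = 1 − 4.130641 = -3.130641
p = -2.272433 / -3.130641 = 0.7259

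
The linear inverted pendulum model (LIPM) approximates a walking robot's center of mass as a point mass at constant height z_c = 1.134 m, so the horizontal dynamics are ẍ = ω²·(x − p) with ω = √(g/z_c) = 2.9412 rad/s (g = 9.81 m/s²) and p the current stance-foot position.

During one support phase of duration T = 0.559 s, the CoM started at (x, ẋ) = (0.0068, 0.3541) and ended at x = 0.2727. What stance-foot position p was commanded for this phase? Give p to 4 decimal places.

ωT = 2.9412·0.559 = 1.644131; cosh(ωT) = 2.684844, sinh(ωT) = 2.491664
x(T) = p + (x₀−p)·cosh(ωT) + (ẋ₀/ω)·sinh(ωT) ⇒ p·(1 − cosh) = x(T) − x₀·cosh − (ẋ₀/ω)·sinh
numerator   = 0.2727 − (0.0068)·2.684844 − (0.3541/2.9412)·2.491664 = -0.045536
denominator = 1 − 2.684844 = -1.684844
p = -0.045536 / -1.684844 = 0.0270

p = 0.0270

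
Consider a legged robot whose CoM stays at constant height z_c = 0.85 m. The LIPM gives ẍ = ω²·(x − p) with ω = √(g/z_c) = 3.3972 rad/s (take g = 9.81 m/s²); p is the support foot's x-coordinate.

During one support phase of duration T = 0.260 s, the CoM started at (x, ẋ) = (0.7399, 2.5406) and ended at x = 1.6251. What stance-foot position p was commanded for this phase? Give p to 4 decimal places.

ωT = 3.3972·0.260 = 0.883272; cosh(ωT) = 1.416115, sinh(ωT) = 1.002687
x(T) = p + (x₀−p)·cosh(ωT) + (ẋ₀/ω)·sinh(ωT) ⇒ p·(1 − cosh) = x(T) − x₀·cosh − (ẋ₀/ω)·sinh
numerator   = 1.6251 − (0.7399)·1.416115 − (2.5406/3.3972)·1.002687 = -0.172543
denominator = 1 − 1.416115 = -0.416115
p = -0.172543 / -0.416115 = 0.4147

p = 0.4147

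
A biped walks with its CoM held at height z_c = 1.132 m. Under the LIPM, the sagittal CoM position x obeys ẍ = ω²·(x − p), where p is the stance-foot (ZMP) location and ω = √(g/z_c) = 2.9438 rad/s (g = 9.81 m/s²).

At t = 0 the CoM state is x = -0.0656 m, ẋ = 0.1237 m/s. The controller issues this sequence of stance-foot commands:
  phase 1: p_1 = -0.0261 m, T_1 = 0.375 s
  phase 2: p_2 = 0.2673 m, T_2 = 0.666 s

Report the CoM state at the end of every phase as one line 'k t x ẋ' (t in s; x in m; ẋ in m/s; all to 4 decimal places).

1 0.3750 -0.0358 0.0510
2 1.0410 -0.7703 -2.9218

phase 1: p=-0.0261, T=0.375, ωT=1.103925, cosh=1.673774, sinh=1.342207; start (x,ẋ)=(-0.065600, 0.123700) → end (x,ẋ)=(-0.035814, 0.050974)
phase 2: p=0.2673, T=0.666, ωT=1.960571, cosh=3.622079, sinh=3.481301; start (x,ẋ)=(-0.035814, 0.050974) → end (x,ẋ)=(-0.770321, -2.921756)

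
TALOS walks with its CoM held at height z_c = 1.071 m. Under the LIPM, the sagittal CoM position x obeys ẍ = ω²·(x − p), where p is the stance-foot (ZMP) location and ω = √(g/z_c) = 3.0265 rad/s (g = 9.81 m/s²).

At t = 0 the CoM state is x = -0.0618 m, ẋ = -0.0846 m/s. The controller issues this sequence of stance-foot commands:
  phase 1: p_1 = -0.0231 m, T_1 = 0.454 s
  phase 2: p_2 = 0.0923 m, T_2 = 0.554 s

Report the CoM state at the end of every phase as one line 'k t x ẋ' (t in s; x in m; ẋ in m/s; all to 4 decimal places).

1 0.4540 -0.1561 -0.3944
2 1.0080 -0.9315 -3.0317

phase 1: p=-0.0231, T=0.454, ωT=1.374031, cosh=2.102165, sinh=1.849081; start (x,ẋ)=(-0.061800, -0.084600) → end (x,ẋ)=(-0.156141, -0.394418)
phase 2: p=0.0923, T=0.554, ωT=1.676681, cosh=2.767385, sinh=2.580392; start (x,ẋ)=(-0.156141, -0.394418) → end (x,ẋ)=(-0.931513, -3.031722)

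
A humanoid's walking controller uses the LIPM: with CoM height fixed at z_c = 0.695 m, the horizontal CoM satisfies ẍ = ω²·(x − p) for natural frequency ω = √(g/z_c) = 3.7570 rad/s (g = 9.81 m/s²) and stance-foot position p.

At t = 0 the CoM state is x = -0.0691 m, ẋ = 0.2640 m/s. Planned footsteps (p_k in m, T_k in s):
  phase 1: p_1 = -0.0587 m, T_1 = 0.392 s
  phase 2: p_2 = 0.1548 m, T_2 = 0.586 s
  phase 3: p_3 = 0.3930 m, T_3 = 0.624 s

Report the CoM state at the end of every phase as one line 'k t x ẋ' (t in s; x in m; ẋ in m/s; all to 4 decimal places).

1 0.3920 0.0626 0.5252
2 0.9780 0.3571 0.8565
3 1.6020 1.3817 3.8095

phase 1: p=-0.0587, T=0.392, ωT=1.472744, cosh=2.295241, sinh=2.065945; start (x,ẋ)=(-0.069100, 0.264000) → end (x,ẋ)=(0.062601, 0.525221)
phase 2: p=0.1548, T=0.586, ωT=2.201602, cosh=4.575054, sinh=4.464429; start (x,ẋ)=(0.062601, 0.525221) → end (x,ẋ)=(0.357103, 0.856476)
phase 3: p=0.3930, T=0.624, ωT=2.344368, cosh=5.261294, sinh=5.165387; start (x,ẋ)=(0.357103, 0.856476) → end (x,ẋ)=(1.381680, 3.809546)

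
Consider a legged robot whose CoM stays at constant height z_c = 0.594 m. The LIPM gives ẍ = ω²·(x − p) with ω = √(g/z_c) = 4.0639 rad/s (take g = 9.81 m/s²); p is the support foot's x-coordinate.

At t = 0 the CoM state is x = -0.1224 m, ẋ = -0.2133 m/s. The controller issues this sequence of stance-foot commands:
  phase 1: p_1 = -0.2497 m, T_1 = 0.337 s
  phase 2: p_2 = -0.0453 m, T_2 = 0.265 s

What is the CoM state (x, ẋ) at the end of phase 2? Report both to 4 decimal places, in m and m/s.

x = 0.0596, ẋ = 0.6460

phase 1: p=-0.2497, T=0.337, ωT=1.369534, cosh=2.093872, sinh=1.839647; start (x,ẋ)=(-0.122400, -0.213300) → end (x,ẋ)=(-0.079707, 0.505090)
phase 2: p=-0.0453, T=0.265, ωT=1.076934, cosh=1.638151, sinh=1.297513; start (x,ẋ)=(-0.079707, 0.505090) → end (x,ẋ)=(0.059600, 0.645988)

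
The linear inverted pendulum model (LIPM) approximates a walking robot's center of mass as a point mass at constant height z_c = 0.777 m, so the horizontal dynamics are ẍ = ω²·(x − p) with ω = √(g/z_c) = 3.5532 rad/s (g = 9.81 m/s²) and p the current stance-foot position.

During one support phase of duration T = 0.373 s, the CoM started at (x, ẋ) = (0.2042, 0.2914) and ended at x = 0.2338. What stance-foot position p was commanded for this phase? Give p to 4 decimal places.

ωT = 3.5532·0.373 = 1.325344; cosh(ωT) = 2.014595, sinh(ωT) = 1.748883
x(T) = p + (x₀−p)·cosh(ωT) + (ẋ₀/ω)·sinh(ωT) ⇒ p·(1 − cosh) = x(T) − x₀·cosh − (ẋ₀/ω)·sinh
numerator   = 0.2338 − (0.2042)·2.014595 − (0.2914/3.5532)·1.748883 = -0.321007
denominator = 1 − 2.014595 = -1.014595
p = -0.321007 / -1.014595 = 0.3164

p = 0.3164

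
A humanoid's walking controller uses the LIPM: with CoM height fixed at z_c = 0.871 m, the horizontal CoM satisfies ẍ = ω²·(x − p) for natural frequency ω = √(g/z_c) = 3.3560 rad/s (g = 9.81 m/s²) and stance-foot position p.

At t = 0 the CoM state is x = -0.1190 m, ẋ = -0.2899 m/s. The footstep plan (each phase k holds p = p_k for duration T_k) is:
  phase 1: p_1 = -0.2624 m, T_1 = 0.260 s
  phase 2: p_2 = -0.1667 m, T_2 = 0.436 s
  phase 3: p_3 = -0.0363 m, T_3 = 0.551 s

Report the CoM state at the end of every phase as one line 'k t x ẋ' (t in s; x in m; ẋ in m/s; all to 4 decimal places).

1 0.2600 -0.1462 0.0678
2 0.6960 -0.0787 0.2952
3 1.2470 0.0984 0.5207

phase 1: p=-0.2624, T=0.260, ωT=0.872560, cosh=1.405455, sinh=0.987574; start (x,ẋ)=(-0.119000, -0.289900) → end (x,ẋ)=(-0.146167, 0.067829)
phase 2: p=-0.1667, T=0.436, ωT=1.463216, cosh=2.275660, sinh=2.044170; start (x,ẋ)=(-0.146167, 0.067829) → end (x,ẋ)=(-0.078659, 0.295217)
phase 3: p=-0.0363, T=0.551, ωT=1.849156, cosh=3.255912, sinh=3.098542; start (x,ẋ)=(-0.078659, 0.295217) → end (x,ẋ)=(0.098354, 0.520727)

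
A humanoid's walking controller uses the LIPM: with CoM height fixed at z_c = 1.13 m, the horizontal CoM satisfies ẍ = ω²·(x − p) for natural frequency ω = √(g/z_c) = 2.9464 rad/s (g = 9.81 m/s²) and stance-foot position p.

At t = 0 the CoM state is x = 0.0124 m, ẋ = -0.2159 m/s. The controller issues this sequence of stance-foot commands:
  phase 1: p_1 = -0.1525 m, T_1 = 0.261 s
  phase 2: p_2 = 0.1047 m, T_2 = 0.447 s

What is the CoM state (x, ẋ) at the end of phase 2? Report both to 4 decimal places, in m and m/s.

phase 1: p=-0.1525, T=0.261, ωT=0.769010, cosh=1.310551, sinh=0.847079; start (x,ẋ)=(0.012400, -0.215900) → end (x,ẋ)=(0.001539, 0.128615)
phase 2: p=0.1047, T=0.447, ωT=1.317041, cosh=2.000144, sinh=1.732217; start (x,ẋ)=(0.001539, 0.128615) → end (x,ẋ)=(-0.026022, -0.269263)

x = -0.0260, ẋ = -0.2693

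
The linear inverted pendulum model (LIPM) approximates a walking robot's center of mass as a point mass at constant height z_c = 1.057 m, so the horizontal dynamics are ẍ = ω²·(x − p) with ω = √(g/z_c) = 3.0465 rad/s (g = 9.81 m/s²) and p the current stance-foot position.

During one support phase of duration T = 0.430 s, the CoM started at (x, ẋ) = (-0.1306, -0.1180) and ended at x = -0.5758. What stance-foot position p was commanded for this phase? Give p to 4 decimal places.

ωT = 3.0465·0.430 = 1.309995; cosh(ωT) = 1.987988, sinh(ωT) = 1.718167
x(T) = p + (x₀−p)·cosh(ωT) + (ẋ₀/ω)·sinh(ωT) ⇒ p·(1 − cosh) = x(T) − x₀·cosh − (ẋ₀/ω)·sinh
numerator   = -0.5758 − (-0.1306)·1.987988 − (-0.1180/3.0465)·1.718167 = -0.249619
denominator = 1 − 1.987988 = -0.987988
p = -0.249619 / -0.987988 = 0.2527

p = 0.2527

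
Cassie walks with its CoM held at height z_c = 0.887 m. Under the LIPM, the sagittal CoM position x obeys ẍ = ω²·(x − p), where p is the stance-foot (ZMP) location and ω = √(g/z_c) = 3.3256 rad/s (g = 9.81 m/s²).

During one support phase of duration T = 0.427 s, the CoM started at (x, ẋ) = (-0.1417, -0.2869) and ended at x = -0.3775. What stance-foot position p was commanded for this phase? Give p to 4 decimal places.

p = -0.0847

ωT = 3.3256·0.427 = 1.420031; cosh(ωT) = 2.189478, sinh(ωT) = 1.947772
x(T) = p + (x₀−p)·cosh(ωT) + (ẋ₀/ω)·sinh(ωT) ⇒ p·(1 − cosh) = x(T) − x₀·cosh − (ẋ₀/ω)·sinh
numerator   = -0.3775 − (-0.1417)·2.189478 − (-0.2869/3.3256)·1.947772 = 0.100784
denominator = 1 − 2.189478 = -1.189478
p = 0.100784 / -1.189478 = -0.0847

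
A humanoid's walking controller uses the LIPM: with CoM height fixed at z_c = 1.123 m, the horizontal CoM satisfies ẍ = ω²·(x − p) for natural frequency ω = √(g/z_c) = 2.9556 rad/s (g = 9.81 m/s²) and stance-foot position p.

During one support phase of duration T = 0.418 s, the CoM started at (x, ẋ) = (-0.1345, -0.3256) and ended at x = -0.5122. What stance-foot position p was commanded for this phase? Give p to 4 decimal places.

ωT = 2.9556·0.418 = 1.235441; cosh(ωT) = 1.865301, sinh(ωT) = 1.574594
x(T) = p + (x₀−p)·cosh(ωT) + (ẋ₀/ω)·sinh(ωT) ⇒ p·(1 − cosh) = x(T) − x₀·cosh − (ẋ₀/ω)·sinh
numerator   = -0.5122 − (-0.1345)·1.865301 − (-0.3256/2.9556)·1.574594 = -0.087854
denominator = 1 − 1.865301 = -0.865301
p = -0.087854 / -0.865301 = 0.1015

p = 0.1015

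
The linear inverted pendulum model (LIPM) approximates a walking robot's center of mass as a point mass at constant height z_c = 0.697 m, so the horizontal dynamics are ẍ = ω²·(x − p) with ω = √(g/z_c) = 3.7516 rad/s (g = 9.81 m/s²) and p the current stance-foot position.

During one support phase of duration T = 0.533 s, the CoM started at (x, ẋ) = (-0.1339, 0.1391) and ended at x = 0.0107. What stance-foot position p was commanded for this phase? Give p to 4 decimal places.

p = -0.1376

ωT = 3.7516·0.533 = 1.999603; cosh(ωT) = 3.760755, sinh(ωT) = 3.625366
x(T) = p + (x₀−p)·cosh(ωT) + (ẋ₀/ω)·sinh(ωT) ⇒ p·(1 − cosh) = x(T) − x₀·cosh − (ẋ₀/ω)·sinh
numerator   = 0.0107 − (-0.1339)·3.760755 − (0.1391/3.7516)·3.625366 = 0.379846
denominator = 1 − 3.760755 = -2.760755
p = 0.379846 / -2.760755 = -0.1376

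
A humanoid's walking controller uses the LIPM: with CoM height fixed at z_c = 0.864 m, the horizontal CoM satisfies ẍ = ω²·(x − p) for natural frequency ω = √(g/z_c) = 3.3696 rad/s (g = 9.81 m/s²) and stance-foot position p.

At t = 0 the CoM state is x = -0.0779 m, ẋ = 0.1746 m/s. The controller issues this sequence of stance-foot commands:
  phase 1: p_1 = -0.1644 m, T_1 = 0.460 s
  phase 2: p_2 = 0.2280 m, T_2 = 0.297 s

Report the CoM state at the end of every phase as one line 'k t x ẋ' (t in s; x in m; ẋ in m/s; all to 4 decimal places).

1 0.4600 0.1651 1.0856
2 0.7570 0.5099 1.4268

phase 1: p=-0.1644, T=0.460, ωT=1.550016, cosh=2.461895, sinh=2.249650; start (x,ẋ)=(-0.077900, 0.174600) → end (x,ẋ)=(0.165122, 1.085553)
phase 2: p=0.2280, T=0.297, ωT=1.000771, cosh=1.543987, sinh=1.176392; start (x,ẋ)=(0.165122, 1.085553) → end (x,ẋ)=(0.509905, 1.426836)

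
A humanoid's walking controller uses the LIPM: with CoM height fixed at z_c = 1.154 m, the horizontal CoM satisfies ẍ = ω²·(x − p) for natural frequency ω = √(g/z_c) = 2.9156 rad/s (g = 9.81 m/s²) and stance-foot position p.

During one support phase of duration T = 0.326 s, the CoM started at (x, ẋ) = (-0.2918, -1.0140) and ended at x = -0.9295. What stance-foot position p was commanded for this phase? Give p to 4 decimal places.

ωT = 2.9156·0.326 = 0.950486; cosh(ωT) = 1.486759, sinh(ωT) = 1.100206
x(T) = p + (x₀−p)·cosh(ωT) + (ẋ₀/ω)·sinh(ωT) ⇒ p·(1 − cosh) = x(T) − x₀·cosh − (ẋ₀/ω)·sinh
numerator   = -0.9295 − (-0.2918)·1.486759 − (-1.0140/2.9156)·1.100206 = -0.113029
denominator = 1 − 1.486759 = -0.486759
p = -0.113029 / -0.486759 = 0.2322

p = 0.2322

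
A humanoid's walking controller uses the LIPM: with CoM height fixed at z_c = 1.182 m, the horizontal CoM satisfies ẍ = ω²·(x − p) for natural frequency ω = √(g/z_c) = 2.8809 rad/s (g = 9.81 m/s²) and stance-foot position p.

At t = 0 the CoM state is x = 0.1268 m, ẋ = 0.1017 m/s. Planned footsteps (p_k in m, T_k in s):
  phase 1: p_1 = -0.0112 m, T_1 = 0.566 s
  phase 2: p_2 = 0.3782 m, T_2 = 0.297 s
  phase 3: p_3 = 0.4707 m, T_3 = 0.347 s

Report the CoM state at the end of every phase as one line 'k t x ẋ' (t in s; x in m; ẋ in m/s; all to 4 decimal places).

1 0.5660 0.4414 1.2459
2 0.8630 0.8828 1.9059
3 1.2100 1.8836 4.3348

phase 1: p=-0.0112, T=0.566, ωT=1.630589, cosh=2.651349, sinh=2.455535; start (x,ẋ)=(0.126800, 0.101700) → end (x,ẋ)=(0.441370, 1.245875)
phase 2: p=0.3782, T=0.297, ωT=0.855627, cosh=1.388933, sinh=0.963917; start (x,ẋ)=(0.441370, 1.245875) → end (x,ẋ)=(0.882795, 1.905857)
phase 3: p=0.4707, T=0.347, ωT=0.999672, cosh=1.542696, sinh=1.174696; start (x,ẋ)=(0.882795, 1.905857) → end (x,ẋ)=(1.883556, 4.334761)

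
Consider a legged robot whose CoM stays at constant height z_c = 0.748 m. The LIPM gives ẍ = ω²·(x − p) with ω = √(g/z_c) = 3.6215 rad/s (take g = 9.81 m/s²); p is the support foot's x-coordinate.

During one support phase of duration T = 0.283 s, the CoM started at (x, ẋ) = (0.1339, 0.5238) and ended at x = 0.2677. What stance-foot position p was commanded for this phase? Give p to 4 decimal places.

p = 0.2068

ωT = 3.6215·0.283 = 1.024884; cosh(ωT) = 1.572806, sinh(ωT) = 1.213968
x(T) = p + (x₀−p)·cosh(ωT) + (ẋ₀/ω)·sinh(ωT) ⇒ p·(1 − cosh) = x(T) − x₀·cosh − (ẋ₀/ω)·sinh
numerator   = 0.2677 − (0.1339)·1.572806 − (0.5238/3.6215)·1.213968 = -0.118482
denominator = 1 − 1.572806 = -0.572806
p = -0.118482 / -0.572806 = 0.2068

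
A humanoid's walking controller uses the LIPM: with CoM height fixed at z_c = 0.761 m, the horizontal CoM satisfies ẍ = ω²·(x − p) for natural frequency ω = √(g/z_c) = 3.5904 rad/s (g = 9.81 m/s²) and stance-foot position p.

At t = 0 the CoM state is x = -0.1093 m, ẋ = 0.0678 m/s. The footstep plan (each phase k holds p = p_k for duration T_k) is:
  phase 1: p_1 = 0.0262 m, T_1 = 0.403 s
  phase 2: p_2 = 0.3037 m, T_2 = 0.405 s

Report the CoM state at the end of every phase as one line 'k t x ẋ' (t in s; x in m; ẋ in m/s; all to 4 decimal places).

phase 1: p=0.0262, T=0.403, ωT=1.446931, cosh=2.242672, sinh=2.007380; start (x,ẋ)=(-0.109300, 0.067800) → end (x,ẋ)=(-0.239775, -0.824536)
phase 2: p=0.3037, T=0.405, ωT=1.454112, cosh=2.257144, sinh=2.023536; start (x,ẋ)=(-0.239775, -0.824536) → end (x,ẋ)=(-1.387707, -5.809610)

1 0.4030 -0.2398 -0.8245
2 0.8080 -1.3877 -5.8096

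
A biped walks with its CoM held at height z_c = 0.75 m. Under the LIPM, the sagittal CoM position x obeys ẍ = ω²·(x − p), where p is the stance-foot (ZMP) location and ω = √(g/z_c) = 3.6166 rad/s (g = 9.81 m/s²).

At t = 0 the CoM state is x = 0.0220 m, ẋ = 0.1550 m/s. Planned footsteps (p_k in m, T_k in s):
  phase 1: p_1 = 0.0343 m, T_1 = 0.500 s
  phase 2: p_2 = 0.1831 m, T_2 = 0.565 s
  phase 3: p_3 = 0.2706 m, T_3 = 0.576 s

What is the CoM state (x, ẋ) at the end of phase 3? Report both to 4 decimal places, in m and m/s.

phase 1: p=0.0343, T=0.500, ωT=1.808300, cosh=3.132001, sinh=2.968068; start (x,ẋ)=(0.022000, 0.155000) → end (x,ẋ)=(0.122982, 0.353428)
phase 2: p=0.1831, T=0.565, ωT=2.043379, cosh=3.923115, sinh=3.793525; start (x,ẋ)=(0.122982, 0.353428) → end (x,ẋ)=(0.317967, 0.561735)
phase 3: p=0.2706, T=0.576, ωT=2.083162, cosh=4.077176, sinh=3.952640; start (x,ẋ)=(0.317967, 0.561735) → end (x,ẋ)=(1.077651, 2.967405)

x = 1.0777, ẋ = 2.9674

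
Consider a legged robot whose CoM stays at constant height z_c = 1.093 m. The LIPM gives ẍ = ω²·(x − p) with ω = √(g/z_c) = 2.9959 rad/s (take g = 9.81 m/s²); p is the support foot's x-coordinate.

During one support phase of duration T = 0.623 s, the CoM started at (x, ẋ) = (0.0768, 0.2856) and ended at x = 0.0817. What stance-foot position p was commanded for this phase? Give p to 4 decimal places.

p = 0.2049

ωT = 2.9959·0.623 = 1.866446; cosh(ωT) = 3.309974, sinh(ωT) = 3.155302
x(T) = p + (x₀−p)·cosh(ωT) + (ẋ₀/ω)·sinh(ωT) ⇒ p·(1 − cosh) = x(T) − x₀·cosh − (ẋ₀/ω)·sinh
numerator   = 0.0817 − (0.0768)·3.309974 − (0.2856/2.9959)·3.155302 = -0.473302
denominator = 1 − 3.309974 = -2.309974
p = -0.473302 / -2.309974 = 0.2049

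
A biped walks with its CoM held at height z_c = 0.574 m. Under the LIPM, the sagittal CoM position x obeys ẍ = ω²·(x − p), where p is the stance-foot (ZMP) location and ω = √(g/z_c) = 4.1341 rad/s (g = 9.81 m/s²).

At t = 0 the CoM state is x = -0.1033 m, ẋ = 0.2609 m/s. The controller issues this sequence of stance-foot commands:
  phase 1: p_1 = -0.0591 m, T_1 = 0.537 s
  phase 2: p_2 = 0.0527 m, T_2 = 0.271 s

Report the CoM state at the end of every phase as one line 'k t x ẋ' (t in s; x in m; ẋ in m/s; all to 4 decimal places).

1 0.5370 0.0221 0.3840
2 0.8080 0.1281 0.4781

phase 1: p=-0.0591, T=0.537, ωT=2.220012, cosh=4.658023, sinh=4.549415; start (x,ẋ)=(-0.103300, 0.260900) → end (x,ẋ)=(0.022126, 0.383976)
phase 2: p=0.0527, T=0.271, ωT=1.120341, cosh=1.696034, sinh=1.369866; start (x,ẋ)=(0.022126, 0.383976) → end (x,ẋ)=(0.128078, 0.478089)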